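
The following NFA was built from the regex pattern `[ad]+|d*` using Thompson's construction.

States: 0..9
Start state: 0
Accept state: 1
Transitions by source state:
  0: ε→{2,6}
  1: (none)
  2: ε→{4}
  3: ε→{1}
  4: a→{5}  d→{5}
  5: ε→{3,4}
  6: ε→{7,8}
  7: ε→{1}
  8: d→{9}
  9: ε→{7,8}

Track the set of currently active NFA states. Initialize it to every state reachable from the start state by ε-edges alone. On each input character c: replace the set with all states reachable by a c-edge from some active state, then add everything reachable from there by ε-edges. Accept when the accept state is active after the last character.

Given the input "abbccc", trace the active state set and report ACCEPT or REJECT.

S₀ = ε-closure({0}) = {0,1,2,4,6,7,8}
'a' @ 1: {1,3,4,5}  (accept∈set)
'b' @ 2: {}  — dead — no transitions
rest 'bccc' ignored (set empty)
end set {} — state 1 not in

Answer: REJECT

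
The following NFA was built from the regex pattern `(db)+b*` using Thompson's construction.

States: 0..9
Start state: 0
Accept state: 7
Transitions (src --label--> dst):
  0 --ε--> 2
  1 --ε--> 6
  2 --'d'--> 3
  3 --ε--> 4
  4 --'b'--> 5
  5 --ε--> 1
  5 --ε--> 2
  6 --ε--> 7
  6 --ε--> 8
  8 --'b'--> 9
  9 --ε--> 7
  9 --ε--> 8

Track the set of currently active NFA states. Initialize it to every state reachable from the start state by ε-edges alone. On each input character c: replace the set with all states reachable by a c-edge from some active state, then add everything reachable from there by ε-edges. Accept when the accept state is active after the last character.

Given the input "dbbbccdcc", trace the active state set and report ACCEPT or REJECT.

Answer: REJECT

Steps:
initial (ε-close {0}): {0,2}
'd' @ 1: {3,4}
'b' @ 2: {1,2,5,6,7,8}  [accepting]
'b' @ 3: {7,8,9}  [accepting]
'b' @ 4: {7,8,9}  [accepting]
'c' @ 5: {}  — no active states
rest 'cdcc' ignored (set empty)
final: {}; accept 7 not in set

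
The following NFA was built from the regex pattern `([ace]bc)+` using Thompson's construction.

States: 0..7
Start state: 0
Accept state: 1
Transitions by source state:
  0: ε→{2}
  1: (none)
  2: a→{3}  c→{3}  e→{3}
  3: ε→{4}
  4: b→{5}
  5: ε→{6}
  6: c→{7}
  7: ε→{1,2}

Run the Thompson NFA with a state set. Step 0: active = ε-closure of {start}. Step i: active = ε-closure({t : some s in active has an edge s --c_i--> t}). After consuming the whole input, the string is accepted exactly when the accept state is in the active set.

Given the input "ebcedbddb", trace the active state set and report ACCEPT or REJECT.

Answer: REJECT

Steps:
S₀ = ε-closure({0}) = {0,2}
'e' @ 1: {3,4}
'b' @ 2: {5,6}
'c' @ 3: {1,2,7}  (accept∈set)
'e' @ 4: {3,4}
'd' @ 5: {}  — state set empty
rest 'bddb' ignored (set empty)
final: {}; accept 1 not in set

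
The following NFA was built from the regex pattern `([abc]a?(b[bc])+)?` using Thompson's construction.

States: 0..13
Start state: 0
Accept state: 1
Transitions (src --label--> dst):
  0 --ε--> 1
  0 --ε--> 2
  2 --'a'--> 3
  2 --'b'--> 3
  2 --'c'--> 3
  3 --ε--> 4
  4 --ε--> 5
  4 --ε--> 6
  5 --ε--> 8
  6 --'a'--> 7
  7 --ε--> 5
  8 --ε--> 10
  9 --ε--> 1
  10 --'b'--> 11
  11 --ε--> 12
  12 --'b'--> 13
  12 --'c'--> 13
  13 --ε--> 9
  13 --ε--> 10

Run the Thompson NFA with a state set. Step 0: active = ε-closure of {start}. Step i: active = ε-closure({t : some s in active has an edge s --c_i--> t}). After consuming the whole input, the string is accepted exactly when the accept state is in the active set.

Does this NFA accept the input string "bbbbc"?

Answer: ACCEPT

Steps:
S₀ = ε-closure({0}) = {0,1,2}
'b' @ 1: {3,4,5,6,8,10}
'b' @ 2: {11,12}
'b' @ 3: {1,9,10,13}  (accept∈set)
'b' @ 4: {11,12}
'c' @ 5: {1,9,10,13}  (accept∈set)
after full input: {1,9,10,13}  (accept=1 in)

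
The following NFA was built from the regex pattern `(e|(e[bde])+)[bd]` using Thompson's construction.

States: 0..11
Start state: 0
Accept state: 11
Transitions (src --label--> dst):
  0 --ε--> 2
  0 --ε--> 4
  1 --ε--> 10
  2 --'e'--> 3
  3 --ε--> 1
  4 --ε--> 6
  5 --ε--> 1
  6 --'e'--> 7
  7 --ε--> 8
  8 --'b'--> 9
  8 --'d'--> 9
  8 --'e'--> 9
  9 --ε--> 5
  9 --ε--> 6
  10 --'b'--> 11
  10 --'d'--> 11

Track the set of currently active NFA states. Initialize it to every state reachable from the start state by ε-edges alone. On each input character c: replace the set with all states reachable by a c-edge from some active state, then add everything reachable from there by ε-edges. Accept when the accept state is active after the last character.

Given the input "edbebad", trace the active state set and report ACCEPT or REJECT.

Answer: REJECT

Trace:
start: ε-closure({0}) = {0,2,4,6}
'e' @ 1: {1,3,7,8,10}
'd' @ 2: {1,5,6,9,10,11}  (accept∈set)
'b' @ 3: {11}  (accept∈set)
'e' @ 4: {}  — dead — no transitions
rest 'bad' ignored (set empty)
after full input: {}  (accept=11 not in)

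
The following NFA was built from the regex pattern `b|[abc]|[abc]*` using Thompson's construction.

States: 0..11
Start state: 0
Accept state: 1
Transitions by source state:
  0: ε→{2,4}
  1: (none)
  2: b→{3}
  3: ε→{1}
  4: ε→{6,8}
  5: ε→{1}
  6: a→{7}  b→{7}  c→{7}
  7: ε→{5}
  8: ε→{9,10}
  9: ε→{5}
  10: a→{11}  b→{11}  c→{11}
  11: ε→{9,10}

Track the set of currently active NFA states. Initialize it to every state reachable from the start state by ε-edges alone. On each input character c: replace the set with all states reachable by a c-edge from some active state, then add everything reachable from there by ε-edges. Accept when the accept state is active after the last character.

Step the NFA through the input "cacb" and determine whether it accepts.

initial (ε-close {0}): {0,1,2,4,5,6,8,9,10}
'c' @ 1: {1,5,7,9,10,11}  (accept∈set)
'a' @ 2: {1,5,9,10,11}  (accept∈set)
'c' @ 3: {1,5,9,10,11}  (accept∈set)
'b' @ 4: {1,5,9,10,11}  (accept∈set)
final: {1,5,9,10,11}; accept 1 in set

Answer: ACCEPT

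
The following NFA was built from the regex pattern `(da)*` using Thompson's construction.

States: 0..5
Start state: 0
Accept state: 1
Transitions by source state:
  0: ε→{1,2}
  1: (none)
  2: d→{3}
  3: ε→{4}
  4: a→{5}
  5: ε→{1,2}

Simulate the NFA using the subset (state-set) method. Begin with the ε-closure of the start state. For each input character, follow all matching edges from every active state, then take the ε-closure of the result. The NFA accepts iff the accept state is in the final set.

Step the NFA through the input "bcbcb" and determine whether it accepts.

start: ε-closure({0}) = {0,1,2}
'b' @ 1: {}  — no active states
rest 'cbcb' ignored (set empty)
final: {}; accept 1 not in set

Answer: REJECT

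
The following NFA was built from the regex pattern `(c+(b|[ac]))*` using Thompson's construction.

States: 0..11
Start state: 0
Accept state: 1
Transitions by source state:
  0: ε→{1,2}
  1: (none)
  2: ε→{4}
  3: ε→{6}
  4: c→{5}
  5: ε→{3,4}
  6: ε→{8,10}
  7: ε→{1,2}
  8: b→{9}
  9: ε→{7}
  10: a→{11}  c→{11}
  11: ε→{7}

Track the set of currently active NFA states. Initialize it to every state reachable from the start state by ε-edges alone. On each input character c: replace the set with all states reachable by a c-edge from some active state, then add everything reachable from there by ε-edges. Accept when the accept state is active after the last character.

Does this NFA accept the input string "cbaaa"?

Answer: REJECT

Derivation:
S₀ = ε-closure({0}) = {0,1,2,4}
'c' @ 1: {3,4,5,6,8,10}
'b' @ 2: {1,2,4,7,9}  [accepting]
'a' @ 3: {}  — state set empty
rest 'aa' ignored (set empty)
end set {} — state 1 not in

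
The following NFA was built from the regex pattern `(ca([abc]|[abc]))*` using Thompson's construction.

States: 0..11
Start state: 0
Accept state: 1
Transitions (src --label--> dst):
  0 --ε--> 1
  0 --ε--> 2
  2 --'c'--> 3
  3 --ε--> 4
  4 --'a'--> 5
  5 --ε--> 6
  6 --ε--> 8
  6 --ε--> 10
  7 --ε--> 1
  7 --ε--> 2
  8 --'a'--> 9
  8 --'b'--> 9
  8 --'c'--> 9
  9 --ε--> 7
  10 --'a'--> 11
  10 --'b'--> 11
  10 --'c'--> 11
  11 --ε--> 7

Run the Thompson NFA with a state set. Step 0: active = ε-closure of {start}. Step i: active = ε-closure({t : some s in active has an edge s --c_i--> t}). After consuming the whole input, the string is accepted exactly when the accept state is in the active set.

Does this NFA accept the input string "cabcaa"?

Answer: ACCEPT

Steps:
start: ε-closure({0}) = {0,1,2}
'c' @ 1: {3,4}
'a' @ 2: {5,6,8,10}
'b' @ 3: {1,2,7,9,11}  ✓accept
'c' @ 4: {3,4}
'a' @ 5: {5,6,8,10}
'a' @ 6: {1,2,7,9,11}  ✓accept
after full input: {1,2,7,9,11}  (accept=1 in)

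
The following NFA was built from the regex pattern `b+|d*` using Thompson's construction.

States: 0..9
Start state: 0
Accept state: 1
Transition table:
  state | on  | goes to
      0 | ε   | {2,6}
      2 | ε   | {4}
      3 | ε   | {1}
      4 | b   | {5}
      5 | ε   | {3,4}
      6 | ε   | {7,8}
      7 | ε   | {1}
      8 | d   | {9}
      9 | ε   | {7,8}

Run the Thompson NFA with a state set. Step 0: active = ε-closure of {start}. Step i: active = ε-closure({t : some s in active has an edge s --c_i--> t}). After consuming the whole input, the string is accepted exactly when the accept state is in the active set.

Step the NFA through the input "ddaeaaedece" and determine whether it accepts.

Answer: REJECT

Trace:
S₀ = ε-closure({0}) = {0,1,2,4,6,7,8}
'd' @ 1: {1,7,8,9}  ✓accept
'd' @ 2: {1,7,8,9}  ✓accept
'a' @ 3: {}  — state set empty
rest 'eaaedece' ignored (set empty)
final: {}; accept 1 not in set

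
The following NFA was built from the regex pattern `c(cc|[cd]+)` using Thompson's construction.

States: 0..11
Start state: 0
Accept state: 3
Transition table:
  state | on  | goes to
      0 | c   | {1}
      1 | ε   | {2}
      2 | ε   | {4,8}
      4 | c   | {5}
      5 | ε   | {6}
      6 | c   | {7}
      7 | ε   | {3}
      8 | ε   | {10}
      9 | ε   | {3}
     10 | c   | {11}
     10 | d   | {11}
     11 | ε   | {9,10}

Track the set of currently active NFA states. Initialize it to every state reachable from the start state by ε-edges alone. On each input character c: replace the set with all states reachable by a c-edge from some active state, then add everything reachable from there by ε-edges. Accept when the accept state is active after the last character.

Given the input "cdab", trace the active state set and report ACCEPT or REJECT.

Answer: REJECT

Trace:
initial (ε-close {0}): {0}
'c' @ 1: {1,2,4,8,10}
'd' @ 2: {3,9,10,11}  ✓accept
'a' @ 3: {}  — state set empty
rest 'b' ignored (set empty)
final: {}; accept 3 not in set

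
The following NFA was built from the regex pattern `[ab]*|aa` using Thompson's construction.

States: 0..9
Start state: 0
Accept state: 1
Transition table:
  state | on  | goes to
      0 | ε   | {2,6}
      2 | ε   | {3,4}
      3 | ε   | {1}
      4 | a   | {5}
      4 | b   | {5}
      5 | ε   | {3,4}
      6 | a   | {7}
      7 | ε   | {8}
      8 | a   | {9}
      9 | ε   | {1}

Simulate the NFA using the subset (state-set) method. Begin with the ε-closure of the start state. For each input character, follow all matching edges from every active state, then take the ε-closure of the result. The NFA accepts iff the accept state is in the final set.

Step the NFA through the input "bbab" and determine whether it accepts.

initial (ε-close {0}): {0,1,2,3,4,6}
'b' @ 1: {1,3,4,5}  [accepting]
'b' @ 2: {1,3,4,5}  [accepting]
'a' @ 3: {1,3,4,5}  [accepting]
'b' @ 4: {1,3,4,5}  [accepting]
after full input: {1,3,4,5}  (accept=1 in)

Answer: ACCEPT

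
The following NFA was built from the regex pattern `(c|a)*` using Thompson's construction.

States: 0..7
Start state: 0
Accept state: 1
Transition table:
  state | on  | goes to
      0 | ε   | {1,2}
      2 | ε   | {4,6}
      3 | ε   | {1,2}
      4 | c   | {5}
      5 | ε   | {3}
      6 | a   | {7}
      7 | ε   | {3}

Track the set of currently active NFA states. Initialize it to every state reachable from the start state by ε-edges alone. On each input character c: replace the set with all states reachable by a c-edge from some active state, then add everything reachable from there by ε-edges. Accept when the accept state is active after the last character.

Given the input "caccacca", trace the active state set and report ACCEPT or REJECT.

start: ε-closure({0}) = {0,1,2,4,6}
'c' @ 1: {1,2,3,4,5,6}  (accept∈set)
'a' @ 2: {1,2,3,4,6,7}  (accept∈set)
'c' @ 3: {1,2,3,4,5,6}  (accept∈set)
'c' @ 4: {1,2,3,4,5,6}  (accept∈set)
'a' @ 5: {1,2,3,4,6,7}  (accept∈set)
'c' @ 6: {1,2,3,4,5,6}  (accept∈set)
'c' @ 7: {1,2,3,4,5,6}  (accept∈set)
'a' @ 8: {1,2,3,4,6,7}  (accept∈set)
after full input: {1,2,3,4,6,7}  (accept=1 in)

Answer: ACCEPT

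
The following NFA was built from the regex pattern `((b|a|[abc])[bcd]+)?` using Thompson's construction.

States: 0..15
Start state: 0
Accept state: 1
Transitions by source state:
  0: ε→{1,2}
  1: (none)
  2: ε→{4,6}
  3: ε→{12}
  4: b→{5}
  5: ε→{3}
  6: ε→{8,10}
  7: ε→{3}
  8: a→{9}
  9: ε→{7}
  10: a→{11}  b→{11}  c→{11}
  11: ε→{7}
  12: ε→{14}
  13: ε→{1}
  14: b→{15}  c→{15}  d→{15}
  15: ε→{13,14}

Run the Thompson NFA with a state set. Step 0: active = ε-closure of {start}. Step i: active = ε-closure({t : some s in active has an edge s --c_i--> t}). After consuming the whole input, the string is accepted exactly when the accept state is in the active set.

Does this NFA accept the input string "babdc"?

Answer: REJECT

Derivation:
initial (ε-close {0}): {0,1,2,4,6,8,10}
'b' @ 1: {3,5,7,11,12,14}
'a' @ 2: {}  — no active states
rest 'bdc' ignored (set empty)
end set {} — state 1 not in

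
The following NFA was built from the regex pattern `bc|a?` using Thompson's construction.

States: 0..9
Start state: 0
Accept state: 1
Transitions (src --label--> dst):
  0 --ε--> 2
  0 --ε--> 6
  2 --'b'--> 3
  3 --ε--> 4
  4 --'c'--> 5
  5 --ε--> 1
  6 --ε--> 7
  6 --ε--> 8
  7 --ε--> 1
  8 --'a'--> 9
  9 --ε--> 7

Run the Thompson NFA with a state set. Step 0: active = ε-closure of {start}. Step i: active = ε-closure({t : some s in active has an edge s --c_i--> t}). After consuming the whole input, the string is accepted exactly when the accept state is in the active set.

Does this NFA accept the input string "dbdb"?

Answer: REJECT

Derivation:
initial (ε-close {0}): {0,1,2,6,7,8}
'd' @ 1: {}  — no active states
rest 'bdb' ignored (set empty)
final: {}; accept 1 not in set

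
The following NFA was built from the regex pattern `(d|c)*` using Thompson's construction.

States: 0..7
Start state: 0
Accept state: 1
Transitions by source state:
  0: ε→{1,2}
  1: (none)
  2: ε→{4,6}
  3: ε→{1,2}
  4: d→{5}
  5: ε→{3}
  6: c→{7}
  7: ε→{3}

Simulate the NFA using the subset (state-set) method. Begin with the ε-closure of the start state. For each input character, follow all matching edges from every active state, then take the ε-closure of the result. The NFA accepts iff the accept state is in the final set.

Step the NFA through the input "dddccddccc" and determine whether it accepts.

start: ε-closure({0}) = {0,1,2,4,6}
'd' @ 1: {1,2,3,4,5,6}  [accepting]
'd' @ 2: {1,2,3,4,5,6}  [accepting]
'd' @ 3: {1,2,3,4,5,6}  [accepting]
'c' @ 4: {1,2,3,4,6,7}  [accepting]
'c' @ 5: {1,2,3,4,6,7}  [accepting]
'd' @ 6: {1,2,3,4,5,6}  [accepting]
'd' @ 7: {1,2,3,4,5,6}  [accepting]
'c' @ 8: {1,2,3,4,6,7}  [accepting]
'c' @ 9: {1,2,3,4,6,7}  [accepting]
'c' @ 10: {1,2,3,4,6,7}  [accepting]
after full input: {1,2,3,4,6,7}  (accept=1 in)

Answer: ACCEPT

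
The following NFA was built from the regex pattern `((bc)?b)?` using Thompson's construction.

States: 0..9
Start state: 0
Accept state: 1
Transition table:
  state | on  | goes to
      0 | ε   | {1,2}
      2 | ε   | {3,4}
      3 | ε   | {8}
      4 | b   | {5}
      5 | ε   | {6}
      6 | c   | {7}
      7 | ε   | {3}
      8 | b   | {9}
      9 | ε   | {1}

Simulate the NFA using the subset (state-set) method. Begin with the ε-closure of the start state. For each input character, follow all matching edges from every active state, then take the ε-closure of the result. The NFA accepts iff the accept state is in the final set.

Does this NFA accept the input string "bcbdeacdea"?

initial (ε-close {0}): {0,1,2,3,4,8}
'b' @ 1: {1,5,6,9}  (accept∈set)
'c' @ 2: {3,7,8}
'b' @ 3: {1,9}  (accept∈set)
'd' @ 4: {}  — no active states
rest 'eacdea' ignored (set empty)
after full input: {}  (accept=1 not in)

Answer: REJECT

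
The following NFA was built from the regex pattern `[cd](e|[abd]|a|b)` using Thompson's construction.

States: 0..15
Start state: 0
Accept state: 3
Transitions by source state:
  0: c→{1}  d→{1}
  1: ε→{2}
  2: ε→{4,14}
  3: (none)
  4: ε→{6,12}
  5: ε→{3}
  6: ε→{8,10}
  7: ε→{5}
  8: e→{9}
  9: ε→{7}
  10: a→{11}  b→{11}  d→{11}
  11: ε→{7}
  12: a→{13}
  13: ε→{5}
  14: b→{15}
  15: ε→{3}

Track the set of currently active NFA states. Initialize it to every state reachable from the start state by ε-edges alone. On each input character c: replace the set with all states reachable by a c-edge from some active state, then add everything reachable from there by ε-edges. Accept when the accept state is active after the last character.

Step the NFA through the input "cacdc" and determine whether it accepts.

initial (ε-close {0}): {0}
'c' @ 1: {1,2,4,6,8,10,12,14}
'a' @ 2: {3,5,7,11,13}  [accepting]
'c' @ 3: {}  — dead — no transitions
rest 'dc' ignored (set empty)
after full input: {}  (accept=3 not in)

Answer: REJECT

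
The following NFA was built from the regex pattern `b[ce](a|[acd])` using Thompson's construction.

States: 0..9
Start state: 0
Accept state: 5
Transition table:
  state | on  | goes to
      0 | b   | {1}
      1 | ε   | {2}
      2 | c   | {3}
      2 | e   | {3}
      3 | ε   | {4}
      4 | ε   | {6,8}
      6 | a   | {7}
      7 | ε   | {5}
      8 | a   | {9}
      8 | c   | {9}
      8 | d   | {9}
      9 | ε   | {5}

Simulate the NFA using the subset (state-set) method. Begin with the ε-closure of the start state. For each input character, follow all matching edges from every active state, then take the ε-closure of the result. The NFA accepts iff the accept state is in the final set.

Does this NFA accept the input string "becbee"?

start: ε-closure({0}) = {0}
'b' @ 1: {1,2}
'e' @ 2: {3,4,6,8}
'c' @ 3: {5,9}  (accept∈set)
'b' @ 4: {}  — dead — no transitions
rest 'ee' ignored (set empty)
after full input: {}  (accept=5 not in)

Answer: REJECT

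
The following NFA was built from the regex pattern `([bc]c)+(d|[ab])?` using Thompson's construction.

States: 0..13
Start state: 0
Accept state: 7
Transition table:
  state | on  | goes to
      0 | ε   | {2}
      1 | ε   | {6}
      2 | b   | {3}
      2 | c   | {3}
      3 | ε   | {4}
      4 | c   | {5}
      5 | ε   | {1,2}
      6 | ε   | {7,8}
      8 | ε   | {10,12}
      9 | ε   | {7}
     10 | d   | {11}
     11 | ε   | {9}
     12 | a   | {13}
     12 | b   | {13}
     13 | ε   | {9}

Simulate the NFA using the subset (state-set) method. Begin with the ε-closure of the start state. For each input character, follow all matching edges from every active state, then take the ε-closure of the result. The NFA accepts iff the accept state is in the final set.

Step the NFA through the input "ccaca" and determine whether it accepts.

Answer: REJECT

Steps:
S₀ = ε-closure({0}) = {0,2}
'c' @ 1: {3,4}
'c' @ 2: {1,2,5,6,7,8,10,12}  ✓accept
'a' @ 3: {7,9,13}  ✓accept
'c' @ 4: {}  — state set empty
rest 'a' ignored (set empty)
end set {} — state 7 not in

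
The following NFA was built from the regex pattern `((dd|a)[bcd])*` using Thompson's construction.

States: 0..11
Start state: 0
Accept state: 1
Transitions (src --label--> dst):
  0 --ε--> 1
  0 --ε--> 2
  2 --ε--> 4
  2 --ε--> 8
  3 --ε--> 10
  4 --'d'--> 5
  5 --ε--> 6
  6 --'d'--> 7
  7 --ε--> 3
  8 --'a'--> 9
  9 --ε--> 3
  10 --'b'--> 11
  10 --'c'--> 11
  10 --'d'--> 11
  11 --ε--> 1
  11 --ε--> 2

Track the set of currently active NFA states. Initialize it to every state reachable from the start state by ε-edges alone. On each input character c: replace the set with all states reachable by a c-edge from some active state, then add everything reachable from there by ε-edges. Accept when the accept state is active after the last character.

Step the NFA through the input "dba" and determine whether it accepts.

Answer: REJECT

Derivation:
initial (ε-close {0}): {0,1,2,4,8}
'd' @ 1: {5,6}
'b' @ 2: {}  — no active states
rest 'a' ignored (set empty)
end set {} — state 1 not in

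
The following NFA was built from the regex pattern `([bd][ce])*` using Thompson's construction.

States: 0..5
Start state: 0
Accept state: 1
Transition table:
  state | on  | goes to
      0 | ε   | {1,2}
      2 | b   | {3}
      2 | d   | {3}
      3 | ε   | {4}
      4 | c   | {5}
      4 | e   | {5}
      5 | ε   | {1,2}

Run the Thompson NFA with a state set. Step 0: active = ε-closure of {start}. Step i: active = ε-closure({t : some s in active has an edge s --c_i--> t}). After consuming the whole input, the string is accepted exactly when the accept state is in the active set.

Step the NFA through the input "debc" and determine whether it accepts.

Answer: ACCEPT

Derivation:
start: ε-closure({0}) = {0,1,2}
'd' @ 1: {3,4}
'e' @ 2: {1,2,5}  (accept∈set)
'b' @ 3: {3,4}
'c' @ 4: {1,2,5}  (accept∈set)
end set {1,2,5} — state 1 in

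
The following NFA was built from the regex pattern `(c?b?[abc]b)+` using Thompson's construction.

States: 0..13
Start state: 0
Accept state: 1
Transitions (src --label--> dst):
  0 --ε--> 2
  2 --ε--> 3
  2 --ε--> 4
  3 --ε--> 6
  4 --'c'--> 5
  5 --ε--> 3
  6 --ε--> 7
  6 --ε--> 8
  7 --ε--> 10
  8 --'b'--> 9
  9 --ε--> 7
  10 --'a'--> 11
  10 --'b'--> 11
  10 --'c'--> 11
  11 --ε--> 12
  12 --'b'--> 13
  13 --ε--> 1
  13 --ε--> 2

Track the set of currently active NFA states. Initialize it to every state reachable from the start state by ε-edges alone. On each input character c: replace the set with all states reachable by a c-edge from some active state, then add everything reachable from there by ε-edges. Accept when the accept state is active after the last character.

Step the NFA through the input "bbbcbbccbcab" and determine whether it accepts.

Answer: ACCEPT

Trace:
S₀ = ε-closure({0}) = {0,2,3,4,6,7,8,10}
'b' @ 1: {7,9,10,11,12}
'b' @ 2: {1,2,3,4,6,7,8,10,11,12,13}  (accept∈set)
'b' @ 3: {1,2,3,4,6,7,8,9,10,11,12,13}  (accept∈set)
'c' @ 4: {3,5,6,7,8,10,11,12}
'b' @ 5: {1,2,3,4,6,7,8,9,10,11,12,13}  (accept∈set)
'b' @ 6: {1,2,3,4,6,7,8,9,10,11,12,13}  (accept∈set)
'c' @ 7: {3,5,6,7,8,10,11,12}
'c' @ 8: {11,12}
'b' @ 9: {1,2,3,4,6,7,8,10,13}  (accept∈set)
'c' @ 10: {3,5,6,7,8,10,11,12}
'a' @ 11: {11,12}
'b' @ 12: {1,2,3,4,6,7,8,10,13}  (accept∈set)
end set {1,2,3,4,6,7,8,10,13} — state 1 in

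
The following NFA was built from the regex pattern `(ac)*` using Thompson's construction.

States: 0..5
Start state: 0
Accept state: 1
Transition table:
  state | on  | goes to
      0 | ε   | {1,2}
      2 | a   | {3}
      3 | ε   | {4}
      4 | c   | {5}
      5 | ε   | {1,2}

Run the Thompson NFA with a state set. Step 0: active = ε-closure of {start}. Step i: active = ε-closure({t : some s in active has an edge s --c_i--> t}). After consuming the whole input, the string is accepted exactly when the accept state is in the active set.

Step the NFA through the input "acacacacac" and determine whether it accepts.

Answer: ACCEPT

Steps:
start: ε-closure({0}) = {0,1,2}
'a' @ 1: {3,4}
'c' @ 2: {1,2,5}  [accepting]
'a' @ 3: {3,4}
'c' @ 4: {1,2,5}  [accepting]
'a' @ 5: {3,4}
'c' @ 6: {1,2,5}  [accepting]
'a' @ 7: {3,4}
'c' @ 8: {1,2,5}  [accepting]
'a' @ 9: {3,4}
'c' @ 10: {1,2,5}  [accepting]
end set {1,2,5} — state 1 in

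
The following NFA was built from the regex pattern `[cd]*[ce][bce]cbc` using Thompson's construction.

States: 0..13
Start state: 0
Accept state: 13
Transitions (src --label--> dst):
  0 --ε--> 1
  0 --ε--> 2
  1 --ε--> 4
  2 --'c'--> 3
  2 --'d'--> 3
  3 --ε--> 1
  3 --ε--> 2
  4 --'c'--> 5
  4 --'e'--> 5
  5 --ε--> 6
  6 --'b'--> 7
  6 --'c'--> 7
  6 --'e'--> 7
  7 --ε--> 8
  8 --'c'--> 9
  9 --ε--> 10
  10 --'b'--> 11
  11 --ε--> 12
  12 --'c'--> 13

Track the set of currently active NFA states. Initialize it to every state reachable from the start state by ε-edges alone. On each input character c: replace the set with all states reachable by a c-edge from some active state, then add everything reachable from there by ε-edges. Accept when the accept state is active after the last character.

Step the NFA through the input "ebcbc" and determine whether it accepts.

Answer: ACCEPT

Derivation:
S₀ = ε-closure({0}) = {0,1,2,4}
'e' @ 1: {5,6}
'b' @ 2: {7,8}
'c' @ 3: {9,10}
'b' @ 4: {11,12}
'c' @ 5: {13}  [accepting]
end set {13} — state 13 in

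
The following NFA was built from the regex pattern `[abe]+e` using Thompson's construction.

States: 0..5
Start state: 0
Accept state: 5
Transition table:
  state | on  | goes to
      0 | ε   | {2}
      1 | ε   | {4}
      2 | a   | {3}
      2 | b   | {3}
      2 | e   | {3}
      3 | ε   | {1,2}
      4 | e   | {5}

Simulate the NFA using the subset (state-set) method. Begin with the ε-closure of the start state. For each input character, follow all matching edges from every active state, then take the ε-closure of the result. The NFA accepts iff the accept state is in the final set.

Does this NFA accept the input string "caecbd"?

initial (ε-close {0}): {0,2}
'c' @ 1: {}  — no active states
rest 'aecbd' ignored (set empty)
final: {}; accept 5 not in set

Answer: REJECT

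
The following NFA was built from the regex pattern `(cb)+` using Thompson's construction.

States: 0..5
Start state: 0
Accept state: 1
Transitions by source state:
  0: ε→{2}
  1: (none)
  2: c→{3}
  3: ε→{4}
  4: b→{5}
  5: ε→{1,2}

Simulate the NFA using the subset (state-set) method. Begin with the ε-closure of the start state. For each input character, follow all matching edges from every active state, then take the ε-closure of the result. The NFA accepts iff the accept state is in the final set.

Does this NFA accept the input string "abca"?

S₀ = ε-closure({0}) = {0,2}
'a' @ 1: {}  — no active states
rest 'bca' ignored (set empty)
end set {} — state 1 not in

Answer: REJECT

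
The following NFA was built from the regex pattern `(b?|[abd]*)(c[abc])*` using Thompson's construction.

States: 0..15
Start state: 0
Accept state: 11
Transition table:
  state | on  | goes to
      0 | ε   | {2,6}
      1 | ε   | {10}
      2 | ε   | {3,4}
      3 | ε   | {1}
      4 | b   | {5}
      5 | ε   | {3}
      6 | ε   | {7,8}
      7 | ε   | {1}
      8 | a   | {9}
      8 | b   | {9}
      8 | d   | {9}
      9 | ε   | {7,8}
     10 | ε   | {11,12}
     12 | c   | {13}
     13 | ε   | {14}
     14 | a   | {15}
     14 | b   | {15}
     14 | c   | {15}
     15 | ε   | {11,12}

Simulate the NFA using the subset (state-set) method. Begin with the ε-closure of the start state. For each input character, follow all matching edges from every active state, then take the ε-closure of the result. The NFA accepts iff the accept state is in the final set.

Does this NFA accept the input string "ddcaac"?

Answer: REJECT

Trace:
S₀ = ε-closure({0}) = {0,1,2,3,4,6,7,8,10,11,12}
'd' @ 1: {1,7,8,9,10,11,12}  [accepting]
'd' @ 2: {1,7,8,9,10,11,12}  [accepting]
'c' @ 3: {13,14}
'a' @ 4: {11,12,15}  [accepting]
'a' @ 5: {}  — state set empty
rest 'c' ignored (set empty)
after full input: {}  (accept=11 not in)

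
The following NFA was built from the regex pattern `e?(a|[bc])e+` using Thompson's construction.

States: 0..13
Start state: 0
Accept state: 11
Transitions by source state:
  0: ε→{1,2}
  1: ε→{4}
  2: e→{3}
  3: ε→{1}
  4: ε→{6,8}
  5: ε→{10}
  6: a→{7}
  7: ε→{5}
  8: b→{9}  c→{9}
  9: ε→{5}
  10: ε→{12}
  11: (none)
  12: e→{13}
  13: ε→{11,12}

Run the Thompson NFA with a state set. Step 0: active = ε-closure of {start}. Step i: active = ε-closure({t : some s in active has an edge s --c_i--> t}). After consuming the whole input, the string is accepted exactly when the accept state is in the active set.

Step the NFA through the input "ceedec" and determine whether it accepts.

Answer: REJECT

Steps:
start: ε-closure({0}) = {0,1,2,4,6,8}
'c' @ 1: {5,9,10,12}
'e' @ 2: {11,12,13}  (accept∈set)
'e' @ 3: {11,12,13}  (accept∈set)
'd' @ 4: {}  — no active states
rest 'ec' ignored (set empty)
after full input: {}  (accept=11 not in)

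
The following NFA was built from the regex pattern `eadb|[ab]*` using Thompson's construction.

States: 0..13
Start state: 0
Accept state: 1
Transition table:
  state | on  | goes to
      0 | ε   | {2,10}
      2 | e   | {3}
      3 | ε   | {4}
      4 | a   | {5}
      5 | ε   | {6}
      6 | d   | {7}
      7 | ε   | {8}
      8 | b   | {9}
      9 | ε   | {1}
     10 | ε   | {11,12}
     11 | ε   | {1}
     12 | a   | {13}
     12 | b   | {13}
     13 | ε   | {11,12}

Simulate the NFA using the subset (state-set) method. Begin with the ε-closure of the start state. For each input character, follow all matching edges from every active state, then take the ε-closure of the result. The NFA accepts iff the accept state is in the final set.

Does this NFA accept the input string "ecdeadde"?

Answer: REJECT

Derivation:
S₀ = ε-closure({0}) = {0,1,2,10,11,12}
'e' @ 1: {3,4}
'c' @ 2: {}  — state set empty
rest 'deadde' ignored (set empty)
final: {}; accept 1 not in set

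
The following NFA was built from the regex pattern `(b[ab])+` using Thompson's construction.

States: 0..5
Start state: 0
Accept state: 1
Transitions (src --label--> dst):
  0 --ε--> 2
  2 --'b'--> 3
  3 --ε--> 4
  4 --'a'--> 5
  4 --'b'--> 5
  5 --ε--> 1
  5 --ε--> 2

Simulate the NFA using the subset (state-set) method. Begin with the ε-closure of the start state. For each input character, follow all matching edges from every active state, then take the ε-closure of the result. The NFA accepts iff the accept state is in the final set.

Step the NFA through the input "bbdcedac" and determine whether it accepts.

initial (ε-close {0}): {0,2}
'b' @ 1: {3,4}
'b' @ 2: {1,2,5}  (accept∈set)
'd' @ 3: {}  — no active states
rest 'cedac' ignored (set empty)
final: {}; accept 1 not in set

Answer: REJECT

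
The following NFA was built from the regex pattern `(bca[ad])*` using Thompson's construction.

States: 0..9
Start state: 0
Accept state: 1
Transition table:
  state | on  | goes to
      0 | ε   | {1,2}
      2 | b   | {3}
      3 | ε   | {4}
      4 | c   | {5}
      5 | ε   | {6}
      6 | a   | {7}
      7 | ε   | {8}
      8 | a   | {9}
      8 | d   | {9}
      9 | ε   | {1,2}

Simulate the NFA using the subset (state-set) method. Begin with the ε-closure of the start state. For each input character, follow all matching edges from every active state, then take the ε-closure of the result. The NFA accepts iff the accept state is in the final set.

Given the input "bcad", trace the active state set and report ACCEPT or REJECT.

start: ε-closure({0}) = {0,1,2}
'b' @ 1: {3,4}
'c' @ 2: {5,6}
'a' @ 3: {7,8}
'd' @ 4: {1,2,9}  ✓accept
end set {1,2,9} — state 1 in

Answer: ACCEPT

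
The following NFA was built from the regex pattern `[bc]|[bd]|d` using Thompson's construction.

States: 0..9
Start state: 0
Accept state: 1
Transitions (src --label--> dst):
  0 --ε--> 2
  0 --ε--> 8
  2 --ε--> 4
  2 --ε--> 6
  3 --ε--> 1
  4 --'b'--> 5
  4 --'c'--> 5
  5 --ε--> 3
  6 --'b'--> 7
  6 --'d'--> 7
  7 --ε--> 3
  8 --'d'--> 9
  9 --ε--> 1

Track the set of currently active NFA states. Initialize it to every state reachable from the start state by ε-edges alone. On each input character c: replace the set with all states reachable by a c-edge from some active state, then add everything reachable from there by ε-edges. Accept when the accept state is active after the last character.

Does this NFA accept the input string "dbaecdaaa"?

start: ε-closure({0}) = {0,2,4,6,8}
'd' @ 1: {1,3,7,9}  [accepting]
'b' @ 2: {}  — no active states
rest 'aecdaaa' ignored (set empty)
final: {}; accept 1 not in set

Answer: REJECT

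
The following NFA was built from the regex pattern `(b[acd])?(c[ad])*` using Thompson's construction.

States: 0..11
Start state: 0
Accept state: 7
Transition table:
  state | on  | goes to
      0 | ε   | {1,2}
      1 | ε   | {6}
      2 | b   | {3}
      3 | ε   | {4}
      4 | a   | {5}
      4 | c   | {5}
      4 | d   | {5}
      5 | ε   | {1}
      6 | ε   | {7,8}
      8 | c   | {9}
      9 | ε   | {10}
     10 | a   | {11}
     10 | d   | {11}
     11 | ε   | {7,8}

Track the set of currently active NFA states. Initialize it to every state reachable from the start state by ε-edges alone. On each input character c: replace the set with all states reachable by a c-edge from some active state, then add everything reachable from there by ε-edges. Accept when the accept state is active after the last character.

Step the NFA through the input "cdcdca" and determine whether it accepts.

Answer: ACCEPT

Steps:
initial (ε-close {0}): {0,1,2,6,7,8}
'c' @ 1: {9,10}
'd' @ 2: {7,8,11}  ✓accept
'c' @ 3: {9,10}
'd' @ 4: {7,8,11}  ✓accept
'c' @ 5: {9,10}
'a' @ 6: {7,8,11}  ✓accept
final: {7,8,11}; accept 7 in set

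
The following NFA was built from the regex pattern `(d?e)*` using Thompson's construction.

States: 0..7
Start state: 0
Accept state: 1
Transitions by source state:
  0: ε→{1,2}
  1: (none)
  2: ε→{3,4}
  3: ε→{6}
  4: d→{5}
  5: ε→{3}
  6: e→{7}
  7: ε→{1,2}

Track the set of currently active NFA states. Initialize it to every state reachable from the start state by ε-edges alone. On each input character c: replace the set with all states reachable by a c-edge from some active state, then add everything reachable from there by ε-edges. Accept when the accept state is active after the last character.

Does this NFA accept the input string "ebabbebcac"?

initial (ε-close {0}): {0,1,2,3,4,6}
'e' @ 1: {1,2,3,4,6,7}  ✓accept
'b' @ 2: {}  — dead — no transitions
rest 'abbebcac' ignored (set empty)
final: {}; accept 1 not in set

Answer: REJECT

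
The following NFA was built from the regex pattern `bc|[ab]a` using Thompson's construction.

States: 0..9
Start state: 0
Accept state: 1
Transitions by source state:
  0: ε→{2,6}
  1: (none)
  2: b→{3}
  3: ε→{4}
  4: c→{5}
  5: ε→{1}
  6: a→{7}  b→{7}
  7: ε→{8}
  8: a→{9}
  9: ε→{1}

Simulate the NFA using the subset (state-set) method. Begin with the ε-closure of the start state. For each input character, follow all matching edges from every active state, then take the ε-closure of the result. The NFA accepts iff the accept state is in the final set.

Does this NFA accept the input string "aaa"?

start: ε-closure({0}) = {0,2,6}
'a' @ 1: {7,8}
'a' @ 2: {1,9}  ✓accept
'a' @ 3: {}  — no active states
final: {}; accept 1 not in set

Answer: REJECT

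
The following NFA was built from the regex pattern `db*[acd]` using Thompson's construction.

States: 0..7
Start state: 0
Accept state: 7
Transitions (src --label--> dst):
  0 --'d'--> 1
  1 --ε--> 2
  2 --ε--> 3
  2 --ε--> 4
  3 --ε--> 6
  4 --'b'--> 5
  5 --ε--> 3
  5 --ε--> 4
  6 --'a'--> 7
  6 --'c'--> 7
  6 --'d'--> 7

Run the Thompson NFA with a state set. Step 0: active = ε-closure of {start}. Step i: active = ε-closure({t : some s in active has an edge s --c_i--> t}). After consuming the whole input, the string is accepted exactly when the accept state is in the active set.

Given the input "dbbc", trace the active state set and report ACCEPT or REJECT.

initial (ε-close {0}): {0}
'd' @ 1: {1,2,3,4,6}
'b' @ 2: {3,4,5,6}
'b' @ 3: {3,4,5,6}
'c' @ 4: {7}  ✓accept
final: {7}; accept 7 in set

Answer: ACCEPT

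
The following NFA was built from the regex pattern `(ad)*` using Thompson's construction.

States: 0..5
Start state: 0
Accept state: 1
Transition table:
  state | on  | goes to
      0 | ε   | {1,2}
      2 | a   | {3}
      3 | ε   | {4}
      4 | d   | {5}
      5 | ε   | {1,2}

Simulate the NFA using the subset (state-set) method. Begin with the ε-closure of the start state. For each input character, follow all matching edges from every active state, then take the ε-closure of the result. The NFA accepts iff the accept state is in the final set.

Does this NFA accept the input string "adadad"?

start: ε-closure({0}) = {0,1,2}
'a' @ 1: {3,4}
'd' @ 2: {1,2,5}  ✓accept
'a' @ 3: {3,4}
'd' @ 4: {1,2,5}  ✓accept
'a' @ 5: {3,4}
'd' @ 6: {1,2,5}  ✓accept
final: {1,2,5}; accept 1 in set

Answer: ACCEPT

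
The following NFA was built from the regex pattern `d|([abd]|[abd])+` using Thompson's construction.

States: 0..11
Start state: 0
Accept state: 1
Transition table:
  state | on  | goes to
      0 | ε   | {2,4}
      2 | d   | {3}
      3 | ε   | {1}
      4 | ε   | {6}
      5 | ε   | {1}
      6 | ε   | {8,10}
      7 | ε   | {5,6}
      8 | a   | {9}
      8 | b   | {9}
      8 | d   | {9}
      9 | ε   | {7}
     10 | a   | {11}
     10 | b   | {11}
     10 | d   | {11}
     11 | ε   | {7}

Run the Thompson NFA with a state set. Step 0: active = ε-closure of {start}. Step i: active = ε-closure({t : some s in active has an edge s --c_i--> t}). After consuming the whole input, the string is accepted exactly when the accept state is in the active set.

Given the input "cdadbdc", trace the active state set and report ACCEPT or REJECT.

S₀ = ε-closure({0}) = {0,2,4,6,8,10}
'c' @ 1: {}  — dead — no transitions
rest 'dadbdc' ignored (set empty)
end set {} — state 1 not in

Answer: REJECT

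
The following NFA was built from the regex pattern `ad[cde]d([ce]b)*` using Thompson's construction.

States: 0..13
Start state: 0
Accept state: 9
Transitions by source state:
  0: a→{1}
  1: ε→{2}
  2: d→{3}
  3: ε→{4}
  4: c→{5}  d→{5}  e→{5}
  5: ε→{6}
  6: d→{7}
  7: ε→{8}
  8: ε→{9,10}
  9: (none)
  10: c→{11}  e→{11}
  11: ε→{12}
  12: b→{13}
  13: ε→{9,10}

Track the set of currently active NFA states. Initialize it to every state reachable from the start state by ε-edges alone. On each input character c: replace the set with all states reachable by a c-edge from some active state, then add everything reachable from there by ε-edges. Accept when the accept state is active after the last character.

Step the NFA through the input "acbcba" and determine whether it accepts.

Answer: REJECT

Steps:
initial (ε-close {0}): {0}
'a' @ 1: {1,2}
'c' @ 2: {}  — state set empty
rest 'bcba' ignored (set empty)
end set {} — state 9 not in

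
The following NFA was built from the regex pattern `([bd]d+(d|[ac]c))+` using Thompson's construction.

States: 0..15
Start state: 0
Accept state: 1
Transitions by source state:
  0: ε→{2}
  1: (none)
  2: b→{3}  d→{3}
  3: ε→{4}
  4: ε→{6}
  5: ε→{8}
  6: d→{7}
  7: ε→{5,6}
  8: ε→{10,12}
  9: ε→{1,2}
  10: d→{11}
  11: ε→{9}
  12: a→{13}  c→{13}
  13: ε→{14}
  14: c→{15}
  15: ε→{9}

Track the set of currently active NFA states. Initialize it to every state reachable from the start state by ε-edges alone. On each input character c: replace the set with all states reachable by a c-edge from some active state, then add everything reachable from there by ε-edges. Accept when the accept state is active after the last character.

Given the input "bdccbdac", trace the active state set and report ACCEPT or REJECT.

initial (ε-close {0}): {0,2}
'b' @ 1: {3,4,6}
'd' @ 2: {5,6,7,8,10,12}
'c' @ 3: {13,14}
'c' @ 4: {1,2,9,15}  [accepting]
'b' @ 5: {3,4,6}
'd' @ 6: {5,6,7,8,10,12}
'a' @ 7: {13,14}
'c' @ 8: {1,2,9,15}  [accepting]
final: {1,2,9,15}; accept 1 in set

Answer: ACCEPT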